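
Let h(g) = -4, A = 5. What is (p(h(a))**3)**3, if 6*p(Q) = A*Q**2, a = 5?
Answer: 262144000000000/19683 ≈ 1.3318e+10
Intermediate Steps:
p(Q) = 5*Q**2/6 (p(Q) = (5*Q**2)/6 = 5*Q**2/6)
(p(h(a))**3)**3 = (((5/6)*(-4)**2)**3)**3 = (((5/6)*16)**3)**3 = ((40/3)**3)**3 = (64000/27)**3 = 262144000000000/19683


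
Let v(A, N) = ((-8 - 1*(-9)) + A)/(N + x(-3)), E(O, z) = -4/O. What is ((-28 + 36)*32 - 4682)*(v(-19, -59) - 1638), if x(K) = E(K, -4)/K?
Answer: 3877919568/535 ≈ 7.2484e+6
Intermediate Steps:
x(K) = -4/K² (x(K) = (-4/K)/K = -4/K²)
v(A, N) = (1 + A)/(-4/9 + N) (v(A, N) = ((-8 - 1*(-9)) + A)/(N - 4/(-3)²) = ((-8 + 9) + A)/(N - 4*⅑) = (1 + A)/(N - 4/9) = (1 + A)/(-4/9 + N))
((-28 + 36)*32 - 4682)*(v(-19, -59) - 1638) = ((-28 + 36)*32 - 4682)*(9*(1 - 19)/(-4 + 9*(-59)) - 1638) = (8*32 - 4682)*(9*(-18)/(-4 - 531) - 1638) = (256 - 4682)*(9*(-18)/(-535) - 1638) = -4426*(9*(-1/535)*(-18) - 1638) = -4426*(162/535 - 1638) = -4426*(-876168/535) = 3877919568/535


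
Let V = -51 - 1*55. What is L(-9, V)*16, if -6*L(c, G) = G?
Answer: 848/3 ≈ 282.67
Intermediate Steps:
V = -106 (V = -51 - 55 = -106)
L(c, G) = -G/6
L(-9, V)*16 = -1/6*(-106)*16 = (53/3)*16 = 848/3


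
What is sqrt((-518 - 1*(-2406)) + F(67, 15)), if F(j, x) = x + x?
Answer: sqrt(1918) ≈ 43.795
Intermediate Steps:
F(j, x) = 2*x
sqrt((-518 - 1*(-2406)) + F(67, 15)) = sqrt((-518 - 1*(-2406)) + 2*15) = sqrt((-518 + 2406) + 30) = sqrt(1888 + 30) = sqrt(1918)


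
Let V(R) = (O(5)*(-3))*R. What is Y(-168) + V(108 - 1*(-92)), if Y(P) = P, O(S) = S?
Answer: -3168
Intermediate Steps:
V(R) = -15*R (V(R) = (5*(-3))*R = -15*R)
Y(-168) + V(108 - 1*(-92)) = -168 - 15*(108 - 1*(-92)) = -168 - 15*(108 + 92) = -168 - 15*200 = -168 - 3000 = -3168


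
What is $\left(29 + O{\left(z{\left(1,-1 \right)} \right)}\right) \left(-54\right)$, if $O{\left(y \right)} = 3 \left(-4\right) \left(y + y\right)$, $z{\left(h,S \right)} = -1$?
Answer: $-2862$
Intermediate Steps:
$O{\left(y \right)} = - 24 y$ ($O{\left(y \right)} = - 12 \cdot 2 y = - 24 y$)
$\left(29 + O{\left(z{\left(1,-1 \right)} \right)}\right) \left(-54\right) = \left(29 - -24\right) \left(-54\right) = \left(29 + 24\right) \left(-54\right) = 53 \left(-54\right) = -2862$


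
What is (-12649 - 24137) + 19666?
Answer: -17120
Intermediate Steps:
(-12649 - 24137) + 19666 = -36786 + 19666 = -17120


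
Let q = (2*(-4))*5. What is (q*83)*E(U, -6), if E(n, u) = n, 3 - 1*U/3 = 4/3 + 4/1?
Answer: 23240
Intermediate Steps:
U = -7 (U = 9 - 3*(4/3 + 4/1) = 9 - 3*(4*(⅓) + 4*1) = 9 - 3*(4/3 + 4) = 9 - 3*16/3 = 9 - 16 = -7)
q = -40 (q = -8*5 = -40)
(q*83)*E(U, -6) = -40*83*(-7) = -3320*(-7) = 23240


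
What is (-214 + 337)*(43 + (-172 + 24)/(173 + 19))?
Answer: 83107/16 ≈ 5194.2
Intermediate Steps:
(-214 + 337)*(43 + (-172 + 24)/(173 + 19)) = 123*(43 - 148/192) = 123*(43 - 148*1/192) = 123*(43 - 37/48) = 123*(2027/48) = 83107/16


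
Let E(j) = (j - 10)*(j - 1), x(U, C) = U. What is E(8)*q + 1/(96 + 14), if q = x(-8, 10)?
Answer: 12321/110 ≈ 112.01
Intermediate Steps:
q = -8
E(j) = (-1 + j)*(-10 + j) (E(j) = (-10 + j)*(-1 + j) = (-1 + j)*(-10 + j))
E(8)*q + 1/(96 + 14) = (10 + 8² - 11*8)*(-8) + 1/(96 + 14) = (10 + 64 - 88)*(-8) + 1/110 = -14*(-8) + 1/110 = 112 + 1/110 = 12321/110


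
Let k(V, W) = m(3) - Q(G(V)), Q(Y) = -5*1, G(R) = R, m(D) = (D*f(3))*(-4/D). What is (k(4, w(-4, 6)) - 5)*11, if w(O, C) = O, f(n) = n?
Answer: -132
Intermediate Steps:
m(D) = -12 (m(D) = (D*3)*(-4/D) = (3*D)*(-4/D) = -12)
Q(Y) = -5
k(V, W) = -7 (k(V, W) = -12 - 1*(-5) = -12 + 5 = -7)
(k(4, w(-4, 6)) - 5)*11 = (-7 - 5)*11 = -12*11 = -132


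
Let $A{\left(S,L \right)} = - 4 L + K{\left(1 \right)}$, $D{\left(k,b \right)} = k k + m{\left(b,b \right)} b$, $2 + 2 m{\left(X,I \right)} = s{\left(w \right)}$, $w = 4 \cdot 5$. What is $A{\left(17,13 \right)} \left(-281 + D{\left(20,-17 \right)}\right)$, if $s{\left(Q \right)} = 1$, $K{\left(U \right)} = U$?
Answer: $- \frac{13005}{2} \approx -6502.5$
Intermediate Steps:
$w = 20$
$m{\left(X,I \right)} = - \frac{1}{2}$ ($m{\left(X,I \right)} = -1 + \frac{1}{2} \cdot 1 = -1 + \frac{1}{2} = - \frac{1}{2}$)
$D{\left(k,b \right)} = k^{2} - \frac{b}{2}$ ($D{\left(k,b \right)} = k k - \frac{b}{2} = k^{2} - \frac{b}{2}$)
$A{\left(S,L \right)} = 1 - 4 L$ ($A{\left(S,L \right)} = - 4 L + 1 = 1 - 4 L$)
$A{\left(17,13 \right)} \left(-281 + D{\left(20,-17 \right)}\right) = \left(1 - 52\right) \left(-281 - \left(- \frac{17}{2} - 20^{2}\right)\right) = \left(1 - 52\right) \left(-281 + \left(400 + \frac{17}{2}\right)\right) = - 51 \left(-281 + \frac{817}{2}\right) = \left(-51\right) \frac{255}{2} = - \frac{13005}{2}$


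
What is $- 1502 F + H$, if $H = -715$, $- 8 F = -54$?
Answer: $- \frac{21707}{2} \approx -10854.0$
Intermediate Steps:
$F = \frac{27}{4}$ ($F = \left(- \frac{1}{8}\right) \left(-54\right) = \frac{27}{4} \approx 6.75$)
$- 1502 F + H = \left(-1502\right) \frac{27}{4} - 715 = - \frac{20277}{2} - 715 = - \frac{21707}{2}$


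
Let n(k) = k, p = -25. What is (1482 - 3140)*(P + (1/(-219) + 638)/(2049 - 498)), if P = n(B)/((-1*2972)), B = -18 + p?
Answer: -356351103991/504748134 ≈ -706.00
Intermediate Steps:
B = -43 (B = -18 - 25 = -43)
P = 43/2972 (P = -43/((-1*2972)) = -43/(-2972) = -43*(-1/2972) = 43/2972 ≈ 0.014468)
(1482 - 3140)*(P + (1/(-219) + 638)/(2049 - 498)) = (1482 - 3140)*(43/2972 + (1/(-219) + 638)/(2049 - 498)) = -1658*(43/2972 + (-1/219 + 638)/1551) = -1658*(43/2972 + (139721/219)*(1/1551)) = -1658*(43/2972 + 139721/339669) = -1658*429856579/1009496268 = -356351103991/504748134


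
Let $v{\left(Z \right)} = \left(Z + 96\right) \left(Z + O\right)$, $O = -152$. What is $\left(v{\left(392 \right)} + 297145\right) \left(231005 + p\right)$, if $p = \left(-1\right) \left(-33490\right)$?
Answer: $109571021175$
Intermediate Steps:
$p = 33490$
$v{\left(Z \right)} = \left(-152 + Z\right) \left(96 + Z\right)$ ($v{\left(Z \right)} = \left(Z + 96\right) \left(Z - 152\right) = \left(96 + Z\right) \left(-152 + Z\right) = \left(-152 + Z\right) \left(96 + Z\right)$)
$\left(v{\left(392 \right)} + 297145\right) \left(231005 + p\right) = \left(\left(-14592 + 392^{2} - 21952\right) + 297145\right) \left(231005 + 33490\right) = \left(\left(-14592 + 153664 - 21952\right) + 297145\right) 264495 = \left(117120 + 297145\right) 264495 = 414265 \cdot 264495 = 109571021175$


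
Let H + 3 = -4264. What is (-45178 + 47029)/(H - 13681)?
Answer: -1851/17948 ≈ -0.10313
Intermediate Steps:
H = -4267 (H = -3 - 4264 = -4267)
(-45178 + 47029)/(H - 13681) = (-45178 + 47029)/(-4267 - 13681) = 1851/(-17948) = 1851*(-1/17948) = -1851/17948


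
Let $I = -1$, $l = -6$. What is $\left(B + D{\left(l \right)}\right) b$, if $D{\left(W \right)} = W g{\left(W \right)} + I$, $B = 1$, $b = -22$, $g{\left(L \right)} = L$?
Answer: $-792$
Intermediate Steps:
$D{\left(W \right)} = -1 + W^{2}$ ($D{\left(W \right)} = W W - 1 = W^{2} - 1 = -1 + W^{2}$)
$\left(B + D{\left(l \right)}\right) b = \left(1 - \left(1 - \left(-6\right)^{2}\right)\right) \left(-22\right) = \left(1 + \left(-1 + 36\right)\right) \left(-22\right) = \left(1 + 35\right) \left(-22\right) = 36 \left(-22\right) = -792$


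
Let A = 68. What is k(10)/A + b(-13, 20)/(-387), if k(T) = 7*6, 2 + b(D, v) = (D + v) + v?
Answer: 7277/13158 ≈ 0.55305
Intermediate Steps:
b(D, v) = -2 + D + 2*v (b(D, v) = -2 + ((D + v) + v) = -2 + (D + 2*v) = -2 + D + 2*v)
k(T) = 42
k(10)/A + b(-13, 20)/(-387) = 42/68 + (-2 - 13 + 2*20)/(-387) = 42*(1/68) + (-2 - 13 + 40)*(-1/387) = 21/34 + 25*(-1/387) = 21/34 - 25/387 = 7277/13158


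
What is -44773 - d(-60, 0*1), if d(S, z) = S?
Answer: -44713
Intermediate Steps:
-44773 - d(-60, 0*1) = -44773 - 1*(-60) = -44773 + 60 = -44713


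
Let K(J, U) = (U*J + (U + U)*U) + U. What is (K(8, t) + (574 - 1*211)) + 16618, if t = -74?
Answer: 27267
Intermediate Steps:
K(J, U) = U + 2*U² + J*U (K(J, U) = (J*U + (2*U)*U) + U = (J*U + 2*U²) + U = (2*U² + J*U) + U = U + 2*U² + J*U)
(K(8, t) + (574 - 1*211)) + 16618 = (-74*(1 + 8 + 2*(-74)) + (574 - 1*211)) + 16618 = (-74*(1 + 8 - 148) + (574 - 211)) + 16618 = (-74*(-139) + 363) + 16618 = (10286 + 363) + 16618 = 10649 + 16618 = 27267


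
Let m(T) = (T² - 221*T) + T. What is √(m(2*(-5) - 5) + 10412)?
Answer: √13937 ≈ 118.06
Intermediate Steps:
m(T) = T² - 220*T
√(m(2*(-5) - 5) + 10412) = √((2*(-5) - 5)*(-220 + (2*(-5) - 5)) + 10412) = √((-10 - 5)*(-220 + (-10 - 5)) + 10412) = √(-15*(-220 - 15) + 10412) = √(-15*(-235) + 10412) = √(3525 + 10412) = √13937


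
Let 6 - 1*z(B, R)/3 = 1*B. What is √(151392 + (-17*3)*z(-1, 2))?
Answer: √150321 ≈ 387.71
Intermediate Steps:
z(B, R) = 18 - 3*B
√(151392 + (-17*3)*z(-1, 2)) = √(151392 + (-17*3)*(18 - 3*(-1))) = √(151392 - 51*(18 + 3)) = √(151392 - 51*21) = √(151392 - 1071) = √150321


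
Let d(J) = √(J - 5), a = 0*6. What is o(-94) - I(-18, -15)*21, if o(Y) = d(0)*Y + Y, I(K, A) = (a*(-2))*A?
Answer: -94 - 94*I*√5 ≈ -94.0 - 210.19*I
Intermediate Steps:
a = 0
I(K, A) = 0 (I(K, A) = (0*(-2))*A = 0*A = 0)
d(J) = √(-5 + J)
o(Y) = Y + I*Y*√5 (o(Y) = √(-5 + 0)*Y + Y = √(-5)*Y + Y = (I*√5)*Y + Y = I*Y*√5 + Y = Y + I*Y*√5)
o(-94) - I(-18, -15)*21 = -94*(1 + I*√5) - 0*21 = (-94 - 94*I*√5) - 1*0 = (-94 - 94*I*√5) + 0 = -94 - 94*I*√5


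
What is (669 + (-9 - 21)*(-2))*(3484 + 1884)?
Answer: 3913272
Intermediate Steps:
(669 + (-9 - 21)*(-2))*(3484 + 1884) = (669 - 30*(-2))*5368 = (669 + 60)*5368 = 729*5368 = 3913272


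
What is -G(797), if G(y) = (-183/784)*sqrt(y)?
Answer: 183*sqrt(797)/784 ≈ 6.5897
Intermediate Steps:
G(y) = -183*sqrt(y)/784 (G(y) = (-183*1/784)*sqrt(y) = -183*sqrt(y)/784)
-G(797) = -(-183)*sqrt(797)/784 = 183*sqrt(797)/784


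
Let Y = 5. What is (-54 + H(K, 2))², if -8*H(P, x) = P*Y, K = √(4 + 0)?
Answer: 48841/16 ≈ 3052.6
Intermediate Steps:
K = 2 (K = √4 = 2)
H(P, x) = -5*P/8 (H(P, x) = -P*5/8 = -5*P/8)
(-54 + H(K, 2))² = (-54 - 5/8*2)² = (-54 - 5/4)² = (-221/4)² = 48841/16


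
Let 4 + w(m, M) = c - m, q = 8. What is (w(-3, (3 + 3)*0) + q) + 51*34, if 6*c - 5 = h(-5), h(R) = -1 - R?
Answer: 3485/2 ≈ 1742.5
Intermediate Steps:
c = 3/2 (c = ⅚ + (-1 - 1*(-5))/6 = ⅚ + (-1 + 5)/6 = ⅚ + (⅙)*4 = ⅚ + ⅔ = 3/2 ≈ 1.5000)
w(m, M) = -5/2 - m (w(m, M) = -4 + (3/2 - m) = -5/2 - m)
(w(-3, (3 + 3)*0) + q) + 51*34 = ((-5/2 - 1*(-3)) + 8) + 51*34 = ((-5/2 + 3) + 8) + 1734 = (½ + 8) + 1734 = 17/2 + 1734 = 3485/2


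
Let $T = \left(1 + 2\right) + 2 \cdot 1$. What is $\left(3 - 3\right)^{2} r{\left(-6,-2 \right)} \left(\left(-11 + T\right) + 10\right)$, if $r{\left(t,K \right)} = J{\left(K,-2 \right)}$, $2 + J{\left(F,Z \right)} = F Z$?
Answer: $0$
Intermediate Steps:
$J{\left(F,Z \right)} = -2 + F Z$
$r{\left(t,K \right)} = -2 - 2 K$ ($r{\left(t,K \right)} = -2 + K \left(-2\right) = -2 - 2 K$)
$T = 5$ ($T = 3 + 2 = 5$)
$\left(3 - 3\right)^{2} r{\left(-6,-2 \right)} \left(\left(-11 + T\right) + 10\right) = \left(3 - 3\right)^{2} \left(-2 - -4\right) \left(\left(-11 + 5\right) + 10\right) = 0^{2} \left(-2 + 4\right) \left(-6 + 10\right) = 0 \cdot 2 \cdot 4 = 0 \cdot 4 = 0$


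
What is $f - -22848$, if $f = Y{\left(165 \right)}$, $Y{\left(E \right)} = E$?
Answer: $23013$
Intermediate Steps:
$f = 165$
$f - -22848 = 165 - -22848 = 165 + 22848 = 23013$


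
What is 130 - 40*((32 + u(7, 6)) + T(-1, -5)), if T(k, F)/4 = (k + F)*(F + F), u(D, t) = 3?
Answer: -10870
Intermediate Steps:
T(k, F) = 8*F*(F + k) (T(k, F) = 4*((k + F)*(F + F)) = 4*((F + k)*(2*F)) = 4*(2*F*(F + k)) = 8*F*(F + k))
130 - 40*((32 + u(7, 6)) + T(-1, -5)) = 130 - 40*((32 + 3) + 8*(-5)*(-5 - 1)) = 130 - 40*(35 + 8*(-5)*(-6)) = 130 - 40*(35 + 240) = 130 - 40*275 = 130 - 11000 = -10870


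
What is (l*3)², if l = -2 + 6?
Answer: 144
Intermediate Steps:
l = 4
(l*3)² = (4*3)² = 12² = 144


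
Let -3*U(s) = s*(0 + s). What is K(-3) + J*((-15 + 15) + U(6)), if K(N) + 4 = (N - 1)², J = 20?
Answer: -228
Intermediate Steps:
U(s) = -s²/3 (U(s) = -s*(0 + s)/3 = -s*s/3 = -s²/3)
K(N) = -4 + (-1 + N)² (K(N) = -4 + (N - 1)² = -4 + (-1 + N)²)
K(-3) + J*((-15 + 15) + U(6)) = (-4 + (-1 - 3)²) + 20*((-15 + 15) - ⅓*6²) = (-4 + (-4)²) + 20*(0 - ⅓*36) = (-4 + 16) + 20*(0 - 12) = 12 + 20*(-12) = 12 - 240 = -228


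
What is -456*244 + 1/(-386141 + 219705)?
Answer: -18518335105/166436 ≈ -1.1126e+5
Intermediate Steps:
-456*244 + 1/(-386141 + 219705) = -111264 + 1/(-166436) = -111264 - 1/166436 = -18518335105/166436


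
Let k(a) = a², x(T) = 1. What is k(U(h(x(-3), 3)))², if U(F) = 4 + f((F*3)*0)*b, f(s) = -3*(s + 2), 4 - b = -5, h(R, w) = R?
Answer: 6250000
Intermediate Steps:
b = 9 (b = 4 - 1*(-5) = 4 + 5 = 9)
f(s) = -6 - 3*s (f(s) = -3*(2 + s) = -6 - 3*s)
U(F) = -50 (U(F) = 4 + (-6 - 3*F*3*0)*9 = 4 + (-6 - 3*3*F*0)*9 = 4 + (-6 - 3*0)*9 = 4 + (-6 + 0)*9 = 4 - 6*9 = 4 - 54 = -50)
k(U(h(x(-3), 3)))² = ((-50)²)² = 2500² = 6250000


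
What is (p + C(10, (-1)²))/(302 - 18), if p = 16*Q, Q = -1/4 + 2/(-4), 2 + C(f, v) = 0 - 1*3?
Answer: -17/284 ≈ -0.059859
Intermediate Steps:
C(f, v) = -5 (C(f, v) = -2 + (0 - 1*3) = -2 + (0 - 3) = -2 - 3 = -5)
Q = -¾ (Q = -1*¼ + 2*(-¼) = -¼ - ½ = -¾ ≈ -0.75000)
p = -12 (p = 16*(-¾) = -12)
(p + C(10, (-1)²))/(302 - 18) = (-12 - 5)/(302 - 18) = -17/284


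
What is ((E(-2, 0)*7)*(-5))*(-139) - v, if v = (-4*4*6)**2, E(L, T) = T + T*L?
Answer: -9216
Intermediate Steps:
E(L, T) = T + L*T
v = 9216 (v = (-16*6)**2 = (-96)**2 = 9216)
((E(-2, 0)*7)*(-5))*(-139) - v = (((0*(1 - 2))*7)*(-5))*(-139) - 1*9216 = (((0*(-1))*7)*(-5))*(-139) - 9216 = ((0*7)*(-5))*(-139) - 9216 = (0*(-5))*(-139) - 9216 = 0*(-139) - 9216 = 0 - 9216 = -9216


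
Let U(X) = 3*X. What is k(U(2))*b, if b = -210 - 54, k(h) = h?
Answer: -1584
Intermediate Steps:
b = -264
k(U(2))*b = (3*2)*(-264) = 6*(-264) = -1584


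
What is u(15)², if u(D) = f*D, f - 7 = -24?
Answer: 65025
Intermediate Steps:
f = -17 (f = 7 - 24 = -17)
u(D) = -17*D
u(15)² = (-17*15)² = (-255)² = 65025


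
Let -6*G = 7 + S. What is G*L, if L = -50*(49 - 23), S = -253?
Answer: -53300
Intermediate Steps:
G = 41 (G = -(7 - 253)/6 = -1/6*(-246) = 41)
L = -1300 (L = -50*26 = -1300)
G*L = 41*(-1300) = -53300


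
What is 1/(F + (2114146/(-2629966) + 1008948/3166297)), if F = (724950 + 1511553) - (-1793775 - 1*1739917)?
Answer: 4163626727951/24024936107231619648 ≈ 1.7330e-7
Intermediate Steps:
F = 5770195 (F = 2236503 - (-1793775 - 1739917) = 2236503 - 1*(-3533692) = 2236503 + 3533692 = 5770195)
1/(F + (2114146/(-2629966) + 1008948/3166297)) = 1/(5770195 + (2114146/(-2629966) + 1008948/3166297)) = 1/(5770195 + (2114146*(-1/2629966) + 1008948*(1/3166297))) = 1/(5770195 + (-1057073/1314983 + 1008948/3166297)) = 1/(5770195 - 2020257600797/4163626727951) = 1/(24024936107231619648/4163626727951) = 4163626727951/24024936107231619648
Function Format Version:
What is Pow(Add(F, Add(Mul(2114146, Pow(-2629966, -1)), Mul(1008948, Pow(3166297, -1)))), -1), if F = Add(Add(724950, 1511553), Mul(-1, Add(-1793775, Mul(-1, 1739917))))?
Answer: Rational(4163626727951, 24024936107231619648) ≈ 1.7330e-7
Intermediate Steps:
F = 5770195 (F = Add(2236503, Mul(-1, Add(-1793775, -1739917))) = Add(2236503, Mul(-1, -3533692)) = Add(2236503, 3533692) = 5770195)
Pow(Add(F, Add(Mul(2114146, Pow(-2629966, -1)), Mul(1008948, Pow(3166297, -1)))), -1) = Pow(Add(5770195, Add(Mul(2114146, Pow(-2629966, -1)), Mul(1008948, Pow(3166297, -1)))), -1) = Pow(Add(5770195, Add(Mul(2114146, Rational(-1, 2629966)), Mul(1008948, Rational(1, 3166297)))), -1) = Pow(Add(5770195, Add(Rational(-1057073, 1314983), Rational(1008948, 3166297))), -1) = Pow(Add(5770195, Rational(-2020257600797, 4163626727951)), -1) = Pow(Rational(24024936107231619648, 4163626727951), -1) = Rational(4163626727951, 24024936107231619648)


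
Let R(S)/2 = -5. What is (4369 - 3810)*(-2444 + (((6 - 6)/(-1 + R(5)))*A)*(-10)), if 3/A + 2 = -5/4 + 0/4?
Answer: -1366196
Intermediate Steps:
A = -12/13 (A = 3/(-2 + (-5/4 + 0/4)) = 3/(-2 + (-5*¼ + 0*(¼))) = 3/(-2 + (-5/4 + 0)) = 3/(-2 - 5/4) = 3/(-13/4) = 3*(-4/13) = -12/13 ≈ -0.92308)
R(S) = -10 (R(S) = 2*(-5) = -10)
(4369 - 3810)*(-2444 + (((6 - 6)/(-1 + R(5)))*A)*(-10)) = (4369 - 3810)*(-2444 + (((6 - 6)/(-1 - 10))*(-12/13))*(-10)) = 559*(-2444 + ((0/(-11))*(-12/13))*(-10)) = 559*(-2444 + ((0*(-1/11))*(-12/13))*(-10)) = 559*(-2444 + (0*(-12/13))*(-10)) = 559*(-2444 + 0*(-10)) = 559*(-2444 + 0) = 559*(-2444) = -1366196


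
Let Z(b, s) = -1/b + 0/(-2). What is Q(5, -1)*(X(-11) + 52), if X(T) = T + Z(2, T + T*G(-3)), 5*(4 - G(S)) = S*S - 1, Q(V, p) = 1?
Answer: 81/2 ≈ 40.500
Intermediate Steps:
G(S) = 21/5 - S**2/5 (G(S) = 4 - (S*S - 1)/5 = 4 - (S**2 - 1)/5 = 4 - (-1 + S**2)/5 = 4 + (1/5 - S**2/5) = 21/5 - S**2/5)
Z(b, s) = -1/b (Z(b, s) = -1/b + 0*(-1/2) = -1/b + 0 = -1/b)
X(T) = -1/2 + T (X(T) = T - 1/2 = -1/2 + T)
Q(5, -1)*(X(-11) + 52) = 1*((-1/2 - 11) + 52) = 1*(-23/2 + 52) = 1*(81/2) = 81/2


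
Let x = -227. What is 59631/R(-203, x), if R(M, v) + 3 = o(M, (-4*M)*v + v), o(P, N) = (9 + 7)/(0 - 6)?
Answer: -178893/17 ≈ -10523.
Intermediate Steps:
o(P, N) = -8/3 (o(P, N) = 16/(-6) = 16*(-⅙) = -8/3)
R(M, v) = -17/3 (R(M, v) = -3 - 8/3 = -17/3)
59631/R(-203, x) = 59631/(-17/3) = 59631*(-3/17) = -178893/17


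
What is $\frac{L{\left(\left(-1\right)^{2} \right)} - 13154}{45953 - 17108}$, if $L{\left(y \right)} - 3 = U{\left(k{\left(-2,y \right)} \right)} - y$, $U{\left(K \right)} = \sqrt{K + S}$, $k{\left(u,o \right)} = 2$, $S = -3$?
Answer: $- \frac{4384}{9615} + \frac{i}{28845} \approx -0.45595 + 3.4668 \cdot 10^{-5} i$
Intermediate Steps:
$U{\left(K \right)} = \sqrt{-3 + K}$ ($U{\left(K \right)} = \sqrt{K - 3} = \sqrt{-3 + K}$)
$L{\left(y \right)} = 3 + i - y$ ($L{\left(y \right)} = 3 - \left(y - \sqrt{-3 + 2}\right) = 3 - \left(y - i\right) = 3 + i - y$)
$\frac{L{\left(\left(-1\right)^{2} \right)} - 13154}{45953 - 17108} = \frac{\left(3 + i - \left(-1\right)^{2}\right) - 13154}{45953 - 17108} = \frac{\left(3 + i - 1\right) - 13154}{28845} = \left(\left(3 + i - 1\right) - 13154\right) \frac{1}{28845} = \left(\left(2 + i\right) - 13154\right) \frac{1}{28845} = \left(-13152 + i\right) \frac{1}{28845} = - \frac{4384}{9615} + \frac{i}{28845}$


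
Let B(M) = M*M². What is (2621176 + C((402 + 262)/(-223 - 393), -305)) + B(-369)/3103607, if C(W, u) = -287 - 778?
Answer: 8131744596968/3103607 ≈ 2.6201e+6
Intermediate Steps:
B(M) = M³
C(W, u) = -1065
(2621176 + C((402 + 262)/(-223 - 393), -305)) + B(-369)/3103607 = (2621176 - 1065) + (-369)³/3103607 = 2620111 - 50243409*1/3103607 = 2620111 - 50243409/3103607 = 8131744596968/3103607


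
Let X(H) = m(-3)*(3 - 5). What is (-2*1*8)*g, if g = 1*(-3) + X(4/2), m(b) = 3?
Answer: 144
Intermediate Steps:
X(H) = -6 (X(H) = 3*(3 - 5) = 3*(-2) = -6)
g = -9 (g = 1*(-3) - 6 = -3 - 6 = -9)
(-2*1*8)*g = (-2*1*8)*(-9) = -2*8*(-9) = -16*(-9) = 144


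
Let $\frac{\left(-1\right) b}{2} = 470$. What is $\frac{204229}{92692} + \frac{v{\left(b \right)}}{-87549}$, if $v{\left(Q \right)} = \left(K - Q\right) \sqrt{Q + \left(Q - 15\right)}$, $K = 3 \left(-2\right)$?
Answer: $\frac{204229}{92692} - \frac{934 i \sqrt{1895}}{87549} \approx 2.2033 - 0.46441 i$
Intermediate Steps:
$b = -940$ ($b = \left(-2\right) 470 = -940$)
$K = -6$
$v{\left(Q \right)} = \sqrt{-15 + 2 Q} \left(-6 - Q\right)$ ($v{\left(Q \right)} = \left(-6 - Q\right) \sqrt{Q + \left(Q - 15\right)} = \left(-6 - Q\right) \sqrt{Q + \left(-15 + Q\right)} = \left(-6 - Q\right) \sqrt{-15 + 2 Q} = \sqrt{-15 + 2 Q} \left(-6 - Q\right)$)
$\frac{204229}{92692} + \frac{v{\left(b \right)}}{-87549} = \frac{204229}{92692} + \frac{\sqrt{-15 + 2 \left(-940\right)} \left(-6 - -940\right)}{-87549} = 204229 \cdot \frac{1}{92692} + \sqrt{-15 - 1880} \left(-6 + 940\right) \left(- \frac{1}{87549}\right) = \frac{204229}{92692} + \sqrt{-1895} \cdot 934 \left(- \frac{1}{87549}\right) = \frac{204229}{92692} + i \sqrt{1895} \cdot 934 \left(- \frac{1}{87549}\right) = \frac{204229}{92692} + 934 i \sqrt{1895} \left(- \frac{1}{87549}\right) = \frac{204229}{92692} - \frac{934 i \sqrt{1895}}{87549}$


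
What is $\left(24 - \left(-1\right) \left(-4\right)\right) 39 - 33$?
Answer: $747$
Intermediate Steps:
$\left(24 - \left(-1\right) \left(-4\right)\right) 39 - 33 = \left(24 - 4\right) 39 - 33 = 20 \cdot 39 - 33 = 780 - 33 = 747$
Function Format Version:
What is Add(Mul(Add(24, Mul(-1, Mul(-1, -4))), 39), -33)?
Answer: 747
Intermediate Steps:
Add(Mul(Add(24, Mul(-1, Mul(-1, -4))), 39), -33) = Add(Mul(Add(24, Mul(-1, 4)), 39), -33) = Add(Mul(Add(24, -4), 39), -33) = Add(Mul(20, 39), -33) = Add(780, -33) = 747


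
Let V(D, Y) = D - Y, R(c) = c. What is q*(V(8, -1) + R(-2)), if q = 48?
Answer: 336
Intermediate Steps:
q*(V(8, -1) + R(-2)) = 48*((8 - 1*(-1)) - 2) = 48*((8 + 1) - 2) = 48*(9 - 2) = 48*7 = 336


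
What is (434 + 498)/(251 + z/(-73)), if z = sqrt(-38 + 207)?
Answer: 34018/9155 ≈ 3.7158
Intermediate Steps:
z = 13 (z = sqrt(169) = 13)
(434 + 498)/(251 + z/(-73)) = (434 + 498)/(251 + 13/(-73)) = 932/(251 + 13*(-1/73)) = 932/(251 - 13/73) = 932/(18310/73) = 932*(73/18310) = 34018/9155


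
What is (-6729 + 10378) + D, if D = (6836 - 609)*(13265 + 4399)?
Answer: 109997377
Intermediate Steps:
D = 109993728 (D = 6227*17664 = 109993728)
(-6729 + 10378) + D = (-6729 + 10378) + 109993728 = 3649 + 109993728 = 109997377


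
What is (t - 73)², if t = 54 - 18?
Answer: 1369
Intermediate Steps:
t = 36
(t - 73)² = (36 - 73)² = (-37)² = 1369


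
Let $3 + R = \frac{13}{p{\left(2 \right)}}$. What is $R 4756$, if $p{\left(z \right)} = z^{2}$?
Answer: $1189$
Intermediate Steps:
$R = \frac{1}{4}$ ($R = -3 + \frac{13}{2^{2}} = -3 + \frac{13}{4} = \frac{1}{4} \approx 0.25$)
$R 4756 = \frac{1}{4} \cdot 4756 = 1189$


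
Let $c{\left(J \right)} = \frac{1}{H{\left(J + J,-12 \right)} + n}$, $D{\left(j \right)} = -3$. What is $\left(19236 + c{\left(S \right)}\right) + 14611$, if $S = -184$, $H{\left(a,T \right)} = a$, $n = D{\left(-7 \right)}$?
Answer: $\frac{12557236}{371} \approx 33847.0$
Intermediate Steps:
$n = -3$
$c{\left(J \right)} = \frac{1}{-3 + 2 J}$ ($c{\left(J \right)} = \frac{1}{\left(J + J\right) - 3} = \frac{1}{2 J - 3} = \frac{1}{-3 + 2 J}$)
$\left(19236 + c{\left(S \right)}\right) + 14611 = \left(19236 + \frac{1}{-3 + 2 \left(-184\right)}\right) + 14611 = \left(19236 + \frac{1}{-3 - 368}\right) + 14611 = \left(19236 + \frac{1}{-371}\right) + 14611 = \left(19236 - \frac{1}{371}\right) + 14611 = \frac{7136555}{371} + 14611 = \frac{12557236}{371}$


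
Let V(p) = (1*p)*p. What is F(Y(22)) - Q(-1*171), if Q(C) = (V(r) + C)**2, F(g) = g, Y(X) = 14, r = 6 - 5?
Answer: -28886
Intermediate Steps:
r = 1
V(p) = p**2 (V(p) = p*p = p**2)
Q(C) = (1 + C)**2 (Q(C) = (1**2 + C)**2 = (1 + C)**2)
F(Y(22)) - Q(-1*171) = 14 - (1 - 1*171)**2 = 14 - (1 - 171)**2 = 14 - 1*(-170)**2 = 14 - 1*28900 = 14 - 28900 = -28886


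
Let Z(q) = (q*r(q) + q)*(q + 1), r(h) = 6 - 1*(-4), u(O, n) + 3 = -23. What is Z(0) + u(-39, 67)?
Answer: -26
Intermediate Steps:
u(O, n) = -26 (u(O, n) = -3 - 23 = -26)
r(h) = 10 (r(h) = 6 + 4 = 10)
Z(q) = 11*q*(1 + q) (Z(q) = (q*10 + q)*(q + 1) = (10*q + q)*(1 + q) = (11*q)*(1 + q) = 11*q*(1 + q))
Z(0) + u(-39, 67) = 11*0*(1 + 0) - 26 = 11*0*1 - 26 = 0 - 26 = -26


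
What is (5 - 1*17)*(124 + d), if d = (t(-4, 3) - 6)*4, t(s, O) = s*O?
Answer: -624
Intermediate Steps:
t(s, O) = O*s
d = -72 (d = (3*(-4) - 6)*4 = (-12 - 6)*4 = -18*4 = -72)
(5 - 1*17)*(124 + d) = (5 - 1*17)*(124 - 72) = (5 - 17)*52 = -12*52 = -624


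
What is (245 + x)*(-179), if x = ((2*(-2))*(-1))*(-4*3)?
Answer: -35263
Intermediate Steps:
x = -48 (x = -4*(-1)*(-12) = 4*(-12) = -48)
(245 + x)*(-179) = (245 - 48)*(-179) = 197*(-179) = -35263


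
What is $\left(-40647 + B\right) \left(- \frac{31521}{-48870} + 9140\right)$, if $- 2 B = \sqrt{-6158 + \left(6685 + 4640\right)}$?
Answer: $- \frac{2017461098743}{5430} - \frac{148901107 \sqrt{5167}}{32580} \approx -3.7187 \cdot 10^{8}$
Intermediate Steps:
$B = - \frac{\sqrt{5167}}{2}$ ($B = - \frac{\sqrt{-6158 + \left(6685 + 4640\right)}}{2} = - \frac{\sqrt{-6158 + 11325}}{2} = - \frac{\sqrt{5167}}{2} \approx -35.941$)
$\left(-40647 + B\right) \left(- \frac{31521}{-48870} + 9140\right) = \left(-40647 - \frac{\sqrt{5167}}{2}\right) \left(- \frac{31521}{-48870} + 9140\right) = \left(-40647 - \frac{\sqrt{5167}}{2}\right) \left(\left(-31521\right) \left(- \frac{1}{48870}\right) + 9140\right) = \left(-40647 - \frac{\sqrt{5167}}{2}\right) \left(\frac{10507}{16290} + 9140\right) = \left(-40647 - \frac{\sqrt{5167}}{2}\right) \frac{148901107}{16290} = - \frac{2017461098743}{5430} - \frac{148901107 \sqrt{5167}}{32580}$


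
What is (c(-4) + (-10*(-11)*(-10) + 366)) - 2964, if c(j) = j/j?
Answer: -3697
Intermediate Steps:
c(j) = 1
(c(-4) + (-10*(-11)*(-10) + 366)) - 2964 = (1 + (-10*(-11)*(-10) + 366)) - 2964 = (1 + (110*(-10) + 366)) - 2964 = (1 + (-1100 + 366)) - 2964 = (1 - 734) - 2964 = -733 - 2964 = -3697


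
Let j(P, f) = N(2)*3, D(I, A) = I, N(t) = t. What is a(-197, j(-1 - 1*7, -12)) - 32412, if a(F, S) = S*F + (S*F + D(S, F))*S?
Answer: -40650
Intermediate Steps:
j(P, f) = 6 (j(P, f) = 2*3 = 6)
a(F, S) = F*S + S*(S + F*S) (a(F, S) = S*F + (S*F + S)*S = F*S + (F*S + S)*S = F*S + (S + F*S)*S = F*S + S*(S + F*S))
a(-197, j(-1 - 1*7, -12)) - 32412 = 6*(-197 + 6 - 197*6) - 32412 = 6*(-197 + 6 - 1182) - 32412 = 6*(-1373) - 32412 = -8238 - 32412 = -40650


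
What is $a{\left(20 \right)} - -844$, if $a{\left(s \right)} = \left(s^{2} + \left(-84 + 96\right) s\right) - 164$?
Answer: $1320$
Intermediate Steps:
$a{\left(s \right)} = -164 + s^{2} + 12 s$ ($a{\left(s \right)} = \left(s^{2} + 12 s\right) - 164 = -164 + s^{2} + 12 s$)
$a{\left(20 \right)} - -844 = \left(-164 + 20^{2} + 12 \cdot 20\right) - -844 = \left(-164 + 400 + 240\right) + 844 = 476 + 844 = 1320$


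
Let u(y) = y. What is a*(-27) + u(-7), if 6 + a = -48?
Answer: 1451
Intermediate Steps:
a = -54 (a = -6 - 48 = -54)
a*(-27) + u(-7) = -54*(-27) - 7 = 1458 - 7 = 1451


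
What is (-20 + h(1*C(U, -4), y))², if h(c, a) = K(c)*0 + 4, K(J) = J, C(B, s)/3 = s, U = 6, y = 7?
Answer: 256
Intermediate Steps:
C(B, s) = 3*s
h(c, a) = 4 (h(c, a) = c*0 + 4 = 0 + 4 = 4)
(-20 + h(1*C(U, -4), y))² = (-20 + 4)² = (-16)² = 256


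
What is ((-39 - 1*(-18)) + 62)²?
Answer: 1681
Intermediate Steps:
((-39 - 1*(-18)) + 62)² = ((-39 + 18) + 62)² = (-21 + 62)² = 41² = 1681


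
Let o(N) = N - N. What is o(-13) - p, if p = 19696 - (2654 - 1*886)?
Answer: -17928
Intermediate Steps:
p = 17928 (p = 19696 - (2654 - 886) = 19696 - 1*1768 = 19696 - 1768 = 17928)
o(N) = 0
o(-13) - p = 0 - 1*17928 = 0 - 17928 = -17928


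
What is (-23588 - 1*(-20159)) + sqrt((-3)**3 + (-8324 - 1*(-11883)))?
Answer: -3429 + 2*sqrt(883) ≈ -3369.6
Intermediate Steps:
(-23588 - 1*(-20159)) + sqrt((-3)**3 + (-8324 - 1*(-11883))) = (-23588 + 20159) + sqrt(-27 + (-8324 + 11883)) = -3429 + sqrt(-27 + 3559) = -3429 + sqrt(3532) = -3429 + 2*sqrt(883)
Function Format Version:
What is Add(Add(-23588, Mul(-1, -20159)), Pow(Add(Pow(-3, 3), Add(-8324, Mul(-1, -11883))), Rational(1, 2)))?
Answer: Add(-3429, Mul(2, Pow(883, Rational(1, 2)))) ≈ -3369.6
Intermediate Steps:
Add(Add(-23588, Mul(-1, -20159)), Pow(Add(Pow(-3, 3), Add(-8324, Mul(-1, -11883))), Rational(1, 2))) = Add(Add(-23588, 20159), Pow(Add(-27, Add(-8324, 11883)), Rational(1, 2))) = Add(-3429, Pow(Add(-27, 3559), Rational(1, 2))) = Add(-3429, Pow(3532, Rational(1, 2))) = Add(-3429, Mul(2, Pow(883, Rational(1, 2))))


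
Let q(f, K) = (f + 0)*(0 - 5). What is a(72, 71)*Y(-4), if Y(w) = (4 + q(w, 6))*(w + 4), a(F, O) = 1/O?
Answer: 0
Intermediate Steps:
q(f, K) = -5*f (q(f, K) = f*(-5) = -5*f)
Y(w) = (4 + w)*(4 - 5*w) (Y(w) = (4 - 5*w)*(w + 4) = (4 - 5*w)*(4 + w) = (4 + w)*(4 - 5*w))
a(72, 71)*Y(-4) = (16 - 16*(-4) - 5*(-4)²)/71 = (16 + 64 - 5*16)/71 = (16 + 64 - 80)/71 = (1/71)*0 = 0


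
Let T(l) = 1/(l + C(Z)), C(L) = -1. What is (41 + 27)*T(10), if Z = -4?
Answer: 68/9 ≈ 7.5556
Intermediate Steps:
T(l) = 1/(-1 + l) (T(l) = 1/(l - 1) = 1/(-1 + l))
(41 + 27)*T(10) = (41 + 27)/(-1 + 10) = 68/9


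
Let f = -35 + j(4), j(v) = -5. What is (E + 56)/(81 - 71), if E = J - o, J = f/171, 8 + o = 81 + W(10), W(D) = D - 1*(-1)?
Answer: -2414/855 ≈ -2.8234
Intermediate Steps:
W(D) = 1 + D (W(D) = D + 1 = 1 + D)
f = -40 (f = -35 - 5 = -40)
o = 84 (o = -8 + (81 + (1 + 10)) = -8 + (81 + 11) = -8 + 92 = 84)
J = -40/171 ≈ -0.23392
E = -14404/171 (E = -40/171 - 1*84 = -40/171 - 84 = -14404/171 ≈ -84.234)
(E + 56)/(81 - 71) = (-14404/171 + 56)/(81 - 71) = -4828/171/10 = -4828/171*⅒ = -2414/855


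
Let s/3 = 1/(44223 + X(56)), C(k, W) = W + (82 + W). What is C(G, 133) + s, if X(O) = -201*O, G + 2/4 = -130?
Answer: 3824173/10989 ≈ 348.00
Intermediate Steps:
G = -261/2 (G = -1/2 - 130 = -261/2 ≈ -130.50)
C(k, W) = 82 + 2*W
s = 1/10989 (s = 3/(44223 - 201*56) = 3/(44223 - 11256) = 3/32967 = 3*(1/32967) = 1/10989 ≈ 9.1000e-5)
C(G, 133) + s = (82 + 2*133) + 1/10989 = (82 + 266) + 1/10989 = 348 + 1/10989 = 3824173/10989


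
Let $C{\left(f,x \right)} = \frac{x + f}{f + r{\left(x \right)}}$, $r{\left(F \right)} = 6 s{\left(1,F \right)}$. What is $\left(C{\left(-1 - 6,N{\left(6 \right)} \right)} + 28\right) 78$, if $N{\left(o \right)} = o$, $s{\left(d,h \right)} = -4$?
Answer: $\frac{67782}{31} \approx 2186.5$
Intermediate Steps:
$r{\left(F \right)} = -24$ ($r{\left(F \right)} = 6 \left(-4\right) = -24$)
$C{\left(f,x \right)} = \frac{f + x}{-24 + f}$ ($C{\left(f,x \right)} = \frac{x + f}{f - 24} = \frac{f + x}{-24 + f}$)
$\left(C{\left(-1 - 6,N{\left(6 \right)} \right)} + 28\right) 78 = \left(\frac{\left(-1 - 6\right) + 6}{-24 - 7} + 28\right) 78 = \left(\frac{-7 + 6}{-24 - 7} + 28\right) 78 = \left(\frac{1}{-31} \left(-1\right) + 28\right) 78 = \left(\left(- \frac{1}{31}\right) \left(-1\right) + 28\right) 78 = \left(\frac{1}{31} + 28\right) 78 = \frac{869}{31} \cdot 78 = \frac{67782}{31}$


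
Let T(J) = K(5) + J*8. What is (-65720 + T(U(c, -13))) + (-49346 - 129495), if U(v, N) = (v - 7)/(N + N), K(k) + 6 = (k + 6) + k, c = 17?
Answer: -3179203/13 ≈ -2.4455e+5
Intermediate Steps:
K(k) = 2*k (K(k) = -6 + ((k + 6) + k) = -6 + ((6 + k) + k) = -6 + (6 + 2*k) = 2*k)
U(v, N) = (-7 + v)/(2*N) (U(v, N) = (-7 + v)/((2*N)) = (-7 + v)*(1/(2*N)) = (-7 + v)/(2*N))
T(J) = 10 + 8*J (T(J) = 2*5 + J*8 = 10 + 8*J)
(-65720 + T(U(c, -13))) + (-49346 - 129495) = (-65720 + (10 + 8*((½)*(-7 + 17)/(-13)))) + (-49346 - 129495) = (-65720 + (10 + 8*((½)*(-1/13)*10))) - 178841 = (-65720 + (10 + 8*(-5/13))) - 178841 = (-65720 + (10 - 40/13)) - 178841 = (-65720 + 90/13) - 178841 = -854270/13 - 178841 = -3179203/13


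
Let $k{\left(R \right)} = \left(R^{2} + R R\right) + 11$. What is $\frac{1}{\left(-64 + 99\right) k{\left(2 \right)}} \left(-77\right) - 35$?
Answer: $- \frac{3336}{95} \approx -35.116$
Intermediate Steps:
$k{\left(R \right)} = 11 + 2 R^{2}$ ($k{\left(R \right)} = \left(R^{2} + R^{2}\right) + 11 = 2 R^{2} + 11 = 11 + 2 R^{2}$)
$\frac{1}{\left(-64 + 99\right) k{\left(2 \right)}} \left(-77\right) - 35 = \frac{1}{\left(-64 + 99\right) \left(11 + 2 \cdot 2^{2}\right)} \left(-77\right) - 35 = \frac{1}{35 \left(11 + 2 \cdot 4\right)} \left(-77\right) - 35 = \frac{1}{35 \left(11 + 8\right)} \left(-77\right) - 35 = \frac{1}{35 \cdot 19} \left(-77\right) - 35 = \frac{1}{35} \cdot \frac{1}{19} \left(-77\right) - 35 = \frac{1}{665} \left(-77\right) - 35 = - \frac{11}{95} - 35 = - \frac{3336}{95}$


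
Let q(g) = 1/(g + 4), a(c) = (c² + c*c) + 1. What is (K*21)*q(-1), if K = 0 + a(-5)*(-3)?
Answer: -1071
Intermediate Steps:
a(c) = 1 + 2*c² (a(c) = (c² + c²) + 1 = 2*c² + 1 = 1 + 2*c²)
q(g) = 1/(4 + g)
K = -153 (K = 0 + (1 + 2*(-5)²)*(-3) = 0 + (1 + 2*25)*(-3) = 0 + (1 + 50)*(-3) = 0 + 51*(-3) = 0 - 153 = -153)
(K*21)*q(-1) = (-153*21)/(4 - 1) = -3213/3 = -3213*⅓ = -1071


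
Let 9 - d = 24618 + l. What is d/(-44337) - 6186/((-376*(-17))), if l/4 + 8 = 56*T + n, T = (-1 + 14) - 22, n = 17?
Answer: -21604019/47233684 ≈ -0.45739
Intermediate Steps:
T = -9 (T = 13 - 22 = -9)
l = -1980 (l = -32 + 4*(56*(-9) + 17) = -32 + 4*(-504 + 17) = -32 + 4*(-487) = -32 - 1948 = -1980)
d = -22629 (d = 9 - (24618 - 1980) = 9 - 1*22638 = 9 - 22638 = -22629)
d/(-44337) - 6186/((-376*(-17))) = -22629/(-44337) - 6186/((-376*(-17))) = -22629*(-1/44337) - 6186/6392 = 7543/14779 - 6186*1/6392 = 7543/14779 - 3093/3196 = -21604019/47233684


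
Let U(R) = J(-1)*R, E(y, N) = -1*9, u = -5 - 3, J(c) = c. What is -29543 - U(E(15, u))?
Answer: -29552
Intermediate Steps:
u = -8
E(y, N) = -9
U(R) = -R
-29543 - U(E(15, u)) = -29543 - (-1)*(-9) = -29543 - 1*9 = -29543 - 9 = -29552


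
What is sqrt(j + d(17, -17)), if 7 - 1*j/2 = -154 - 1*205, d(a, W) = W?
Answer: sqrt(715) ≈ 26.739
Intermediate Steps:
j = 732 (j = 14 - 2*(-154 - 1*205) = 14 - 2*(-154 - 205) = 14 - 2*(-359) = 14 + 718 = 732)
sqrt(j + d(17, -17)) = sqrt(732 - 17) = sqrt(715)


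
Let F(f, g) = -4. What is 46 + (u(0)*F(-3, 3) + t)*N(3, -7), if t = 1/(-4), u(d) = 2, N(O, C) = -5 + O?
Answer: 125/2 ≈ 62.500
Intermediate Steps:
t = -¼ ≈ -0.25000
46 + (u(0)*F(-3, 3) + t)*N(3, -7) = 46 + (2*(-4) - ¼)*(-5 + 3) = 46 + (-8 - ¼)*(-2) = 46 - 33/4*(-2) = 46 + 33/2 = 125/2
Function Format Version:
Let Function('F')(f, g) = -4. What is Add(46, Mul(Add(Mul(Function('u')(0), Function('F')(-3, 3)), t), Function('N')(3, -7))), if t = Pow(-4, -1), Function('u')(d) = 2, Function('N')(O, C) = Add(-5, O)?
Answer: Rational(125, 2) ≈ 62.500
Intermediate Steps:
t = Rational(-1, 4) ≈ -0.25000
Add(46, Mul(Add(Mul(Function('u')(0), Function('F')(-3, 3)), t), Function('N')(3, -7))) = Add(46, Mul(Add(Mul(2, -4), Rational(-1, 4)), Add(-5, 3))) = Add(46, Mul(Add(-8, Rational(-1, 4)), -2)) = Add(46, Mul(Rational(-33, 4), -2)) = Add(46, Rational(33, 2)) = Rational(125, 2)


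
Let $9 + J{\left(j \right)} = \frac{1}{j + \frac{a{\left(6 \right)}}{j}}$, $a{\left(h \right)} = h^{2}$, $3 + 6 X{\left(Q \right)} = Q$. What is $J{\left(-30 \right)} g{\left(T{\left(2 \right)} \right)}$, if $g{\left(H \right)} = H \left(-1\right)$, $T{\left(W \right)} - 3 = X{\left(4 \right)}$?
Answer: $\frac{26771}{936} \approx 28.602$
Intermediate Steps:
$X{\left(Q \right)} = - \frac{1}{2} + \frac{Q}{6}$
$T{\left(W \right)} = \frac{19}{6}$ ($T{\left(W \right)} = 3 + \left(- \frac{1}{2} + \frac{1}{6} \cdot 4\right) = 3 + \left(- \frac{1}{2} + \frac{2}{3}\right) = 3 + \frac{1}{6} = \frac{19}{6}$)
$g{\left(H \right)} = - H$
$J{\left(j \right)} = -9 + \frac{1}{j + \frac{36}{j}}$ ($J{\left(j \right)} = -9 + \frac{1}{j + \frac{6^{2}}{j}} = -9 + \frac{1}{j + \frac{36}{j}}$)
$J{\left(-30 \right)} g{\left(T{\left(2 \right)} \right)} = \frac{-324 - 30 - 9 \left(-30\right)^{2}}{36 + \left(-30\right)^{2}} \left(\left(-1\right) \frac{19}{6}\right) = \frac{-324 - 30 - 8100}{36 + 900} \left(- \frac{19}{6}\right) = \frac{-324 - 30 - 8100}{936} \left(- \frac{19}{6}\right) = \frac{1}{936} \left(-8454\right) \left(- \frac{19}{6}\right) = \left(- \frac{1409}{156}\right) \left(- \frac{19}{6}\right) = \frac{26771}{936}$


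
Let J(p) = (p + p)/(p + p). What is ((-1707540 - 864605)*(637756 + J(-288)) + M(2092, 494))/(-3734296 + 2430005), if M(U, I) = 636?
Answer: 1640403478129/1304291 ≈ 1.2577e+6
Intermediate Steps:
J(p) = 1 (J(p) = (2*p)/((2*p)) = (2*p)*(1/(2*p)) = 1)
((-1707540 - 864605)*(637756 + J(-288)) + M(2092, 494))/(-3734296 + 2430005) = ((-1707540 - 864605)*(637756 + 1) + 636)/(-3734296 + 2430005) = (-2572145*637757 + 636)/(-1304291) = (-1640403478765 + 636)*(-1/1304291) = -1640403478129*(-1/1304291) = 1640403478129/1304291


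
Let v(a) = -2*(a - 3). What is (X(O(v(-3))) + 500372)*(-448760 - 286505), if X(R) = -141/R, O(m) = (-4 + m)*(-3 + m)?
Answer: -8829709888465/24 ≈ -3.6790e+11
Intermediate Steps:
v(a) = 6 - 2*a (v(a) = -2*(-3 + a) = 6 - 2*a)
(X(O(v(-3))) + 500372)*(-448760 - 286505) = (-141/(12 + (6 - 2*(-3))² - 7*(6 - 2*(-3))) + 500372)*(-448760 - 286505) = (-141/(12 + (6 + 6)² - 7*(6 + 6)) + 500372)*(-735265) = (-141/(12 + 12² - 7*12) + 500372)*(-735265) = (-141/(12 + 144 - 84) + 500372)*(-735265) = (-141/72 + 500372)*(-735265) = (-141*1/72 + 500372)*(-735265) = (-47/24 + 500372)*(-735265) = (12008881/24)*(-735265) = -8829709888465/24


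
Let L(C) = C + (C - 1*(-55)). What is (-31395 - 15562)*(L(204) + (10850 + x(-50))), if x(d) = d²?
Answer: -648617041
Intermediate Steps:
L(C) = 55 + 2*C (L(C) = C + (C + 55) = C + (55 + C) = 55 + 2*C)
(-31395 - 15562)*(L(204) + (10850 + x(-50))) = (-31395 - 15562)*((55 + 2*204) + (10850 + (-50)²)) = -46957*((55 + 408) + (10850 + 2500)) = -46957*(463 + 13350) = -46957*13813 = -648617041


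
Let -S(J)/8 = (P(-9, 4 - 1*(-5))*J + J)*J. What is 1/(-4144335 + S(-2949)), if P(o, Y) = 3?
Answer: -1/282435567 ≈ -3.5406e-9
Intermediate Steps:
S(J) = -32*J**2 (S(J) = -8*(3*J + J)*J = -8*4*J*J = -32*J**2)
1/(-4144335 + S(-2949)) = 1/(-4144335 - 32*(-2949)**2) = 1/(-4144335 - 32*8696601) = 1/(-4144335 - 278291232) = 1/(-282435567) = -1/282435567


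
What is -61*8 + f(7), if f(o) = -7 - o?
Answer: -502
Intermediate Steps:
-61*8 + f(7) = -61*8 + (-7 - 1*7) = -61*8 + (-7 - 7) = -488 - 14 = -502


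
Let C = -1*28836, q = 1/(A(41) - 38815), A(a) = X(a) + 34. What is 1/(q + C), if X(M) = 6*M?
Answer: -38535/1111195261 ≈ -3.4679e-5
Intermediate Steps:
A(a) = 34 + 6*a (A(a) = 6*a + 34 = 34 + 6*a)
q = -1/38535 (q = 1/((34 + 6*41) - 38815) = 1/((34 + 246) - 38815) = 1/(280 - 38815) = 1/(-38535) = -1/38535 ≈ -2.5950e-5)
C = -28836
1/(q + C) = 1/(-1/38535 - 28836) = 1/(-1111195261/38535) = -38535/1111195261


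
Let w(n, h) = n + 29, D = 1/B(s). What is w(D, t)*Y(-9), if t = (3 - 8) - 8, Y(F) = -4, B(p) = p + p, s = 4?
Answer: -233/2 ≈ -116.50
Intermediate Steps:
B(p) = 2*p
t = -13 (t = -5 - 8 = -13)
D = ⅛ (D = 1/(2*4) = 1/8 = ⅛ ≈ 0.12500)
w(n, h) = 29 + n
w(D, t)*Y(-9) = (29 + ⅛)*(-4) = (233/8)*(-4) = -233/2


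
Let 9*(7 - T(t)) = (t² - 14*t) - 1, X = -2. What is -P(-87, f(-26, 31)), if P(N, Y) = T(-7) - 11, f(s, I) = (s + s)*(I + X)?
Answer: 182/9 ≈ 20.222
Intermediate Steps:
T(t) = 64/9 - t²/9 + 14*t/9 (T(t) = 7 - ((t² - 14*t) - 1)/9 = 7 - (-1 + t² - 14*t)/9 = 7 + (⅑ - t²/9 + 14*t/9) = 64/9 - t²/9 + 14*t/9)
f(s, I) = 2*s*(-2 + I) (f(s, I) = (s + s)*(I - 2) = (2*s)*(-2 + I) = 2*s*(-2 + I))
P(N, Y) = -182/9 (P(N, Y) = (64/9 - ⅑*(-7)² + (14/9)*(-7)) - 11 = (64/9 - ⅑*49 - 98/9) - 11 = (64/9 - 49/9 - 98/9) - 11 = -83/9 - 11 = -182/9)
-P(-87, f(-26, 31)) = -1*(-182/9) = 182/9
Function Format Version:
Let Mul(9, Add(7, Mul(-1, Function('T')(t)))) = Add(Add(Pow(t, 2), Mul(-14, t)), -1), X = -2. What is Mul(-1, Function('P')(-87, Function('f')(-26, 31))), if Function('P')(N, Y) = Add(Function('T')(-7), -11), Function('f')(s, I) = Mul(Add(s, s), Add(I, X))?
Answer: Rational(182, 9) ≈ 20.222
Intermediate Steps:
Function('T')(t) = Add(Rational(64, 9), Mul(Rational(-1, 9), Pow(t, 2)), Mul(Rational(14, 9), t)) (Function('T')(t) = Add(7, Mul(Rational(-1, 9), Add(Add(Pow(t, 2), Mul(-14, t)), -1))) = Add(7, Mul(Rational(-1, 9), Add(-1, Pow(t, 2), Mul(-14, t)))) = Add(7, Add(Rational(1, 9), Mul(Rational(-1, 9), Pow(t, 2)), Mul(Rational(14, 9), t))) = Add(Rational(64, 9), Mul(Rational(-1, 9), Pow(t, 2)), Mul(Rational(14, 9), t)))
Function('f')(s, I) = Mul(2, s, Add(-2, I)) (Function('f')(s, I) = Mul(Add(s, s), Add(I, -2)) = Mul(Mul(2, s), Add(-2, I)) = Mul(2, s, Add(-2, I)))
Function('P')(N, Y) = Rational(-182, 9) (Function('P')(N, Y) = Add(Add(Rational(64, 9), Mul(Rational(-1, 9), Pow(-7, 2)), Mul(Rational(14, 9), -7)), -11) = Add(Add(Rational(64, 9), Mul(Rational(-1, 9), 49), Rational(-98, 9)), -11) = Add(Add(Rational(64, 9), Rational(-49, 9), Rational(-98, 9)), -11) = Add(Rational(-83, 9), -11) = Rational(-182, 9))
Mul(-1, Function('P')(-87, Function('f')(-26, 31))) = Mul(-1, Rational(-182, 9)) = Rational(182, 9)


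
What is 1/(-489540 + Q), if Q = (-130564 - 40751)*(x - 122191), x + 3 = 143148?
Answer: -1/3590224050 ≈ -2.7853e-10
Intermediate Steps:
x = 143145 (x = -3 + 143148 = 143145)
Q = -3589734510 (Q = (-130564 - 40751)*(143145 - 122191) = -171315*20954 = -3589734510)
1/(-489540 + Q) = 1/(-489540 - 3589734510) = 1/(-3590224050) = -1/3590224050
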